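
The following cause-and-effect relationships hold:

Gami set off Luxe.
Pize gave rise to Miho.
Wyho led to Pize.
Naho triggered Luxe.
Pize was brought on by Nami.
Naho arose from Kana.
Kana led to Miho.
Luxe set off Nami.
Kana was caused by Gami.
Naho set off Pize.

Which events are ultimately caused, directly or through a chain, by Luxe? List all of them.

Direct effects: Nami.
2 steps out: Pize.
3 steps out: Miho.
Not reachable from it: Gami, Kana, Naho, Wyho.

Miho, Nami, Pize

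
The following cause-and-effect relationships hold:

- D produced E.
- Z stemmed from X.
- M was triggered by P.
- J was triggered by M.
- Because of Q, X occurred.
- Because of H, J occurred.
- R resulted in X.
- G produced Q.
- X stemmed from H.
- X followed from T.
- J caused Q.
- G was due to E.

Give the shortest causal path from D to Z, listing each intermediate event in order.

D → E → G → Q → X → Z

D → E
E → G
G → Q
Q → X
X → Z
Length: 5 steps.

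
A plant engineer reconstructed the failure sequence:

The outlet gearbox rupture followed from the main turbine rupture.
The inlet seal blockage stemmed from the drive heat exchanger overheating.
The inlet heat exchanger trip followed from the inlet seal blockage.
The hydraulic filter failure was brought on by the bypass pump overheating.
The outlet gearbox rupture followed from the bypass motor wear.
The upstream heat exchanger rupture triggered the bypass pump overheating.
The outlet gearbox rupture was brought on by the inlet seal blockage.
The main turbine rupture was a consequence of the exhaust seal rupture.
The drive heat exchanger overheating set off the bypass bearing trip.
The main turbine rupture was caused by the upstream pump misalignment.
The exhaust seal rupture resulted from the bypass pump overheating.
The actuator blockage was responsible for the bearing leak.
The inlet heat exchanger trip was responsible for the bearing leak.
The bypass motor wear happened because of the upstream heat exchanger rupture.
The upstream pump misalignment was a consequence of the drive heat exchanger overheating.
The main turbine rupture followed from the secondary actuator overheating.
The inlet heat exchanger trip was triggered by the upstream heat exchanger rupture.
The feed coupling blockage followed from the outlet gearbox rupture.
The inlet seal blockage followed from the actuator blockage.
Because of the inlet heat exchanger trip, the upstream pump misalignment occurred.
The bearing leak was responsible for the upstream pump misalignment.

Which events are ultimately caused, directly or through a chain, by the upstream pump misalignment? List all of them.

Direct effects: the main turbine rupture.
2 steps out: the outlet gearbox rupture.
3 steps out: the feed coupling blockage.
Not reachable from it: the upstream heat exchanger rupture, the actuator blockage, the bypass pump overheating, the exhaust seal rupture, the hydraulic filter failure, the drive heat exchanger overheating, the inlet seal blockage, the bypass motor wear, the inlet heat exchanger trip, the bearing leak, the bypass bearing trip, the secondary actuator overheating.

the feed coupling blockage, the main turbine rupture, the outlet gearbox rupture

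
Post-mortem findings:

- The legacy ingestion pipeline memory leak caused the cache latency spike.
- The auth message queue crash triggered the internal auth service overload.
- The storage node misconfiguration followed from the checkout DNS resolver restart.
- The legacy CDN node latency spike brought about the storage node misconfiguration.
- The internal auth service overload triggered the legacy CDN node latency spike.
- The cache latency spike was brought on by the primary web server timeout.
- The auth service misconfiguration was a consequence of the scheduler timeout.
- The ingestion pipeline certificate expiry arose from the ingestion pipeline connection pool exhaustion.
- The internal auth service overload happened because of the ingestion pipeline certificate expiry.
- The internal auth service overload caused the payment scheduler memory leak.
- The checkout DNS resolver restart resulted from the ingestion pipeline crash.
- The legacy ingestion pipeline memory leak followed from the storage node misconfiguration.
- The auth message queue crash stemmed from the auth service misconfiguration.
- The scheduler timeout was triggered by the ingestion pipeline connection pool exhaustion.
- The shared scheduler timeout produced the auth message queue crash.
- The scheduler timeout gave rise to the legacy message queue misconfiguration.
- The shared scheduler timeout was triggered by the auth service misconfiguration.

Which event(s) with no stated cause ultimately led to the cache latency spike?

the ingestion pipeline connection pool exhaustion, the ingestion pipeline crash, the primary web server timeout

Tracing upstream from the cache latency spike: the cache latency spike ← the legacy ingestion pipeline memory leak ← the storage node misconfiguration ← the legacy CDN node latency spike ← the internal auth service overload ← the ingestion pipeline certificate expiry ← the ingestion pipeline connection pool exhaustion.
A separate upstream branch: the cache latency spike ← the legacy ingestion pipeline memory leak ← the storage node misconfiguration ← the checkout DNS resolver restart ← the ingestion pipeline crash.
A separate upstream branch: the cache latency spike ← the primary web server timeout.
Each of those chain origins has no stated cause.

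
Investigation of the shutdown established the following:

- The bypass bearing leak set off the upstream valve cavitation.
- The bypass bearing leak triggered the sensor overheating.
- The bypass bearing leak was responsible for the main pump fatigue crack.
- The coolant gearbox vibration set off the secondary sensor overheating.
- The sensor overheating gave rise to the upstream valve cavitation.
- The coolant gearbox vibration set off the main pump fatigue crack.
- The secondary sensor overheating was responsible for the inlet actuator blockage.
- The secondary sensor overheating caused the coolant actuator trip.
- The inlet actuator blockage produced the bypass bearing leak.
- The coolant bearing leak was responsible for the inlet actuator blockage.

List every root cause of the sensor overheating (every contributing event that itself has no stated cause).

Tracing upstream from the sensor overheating: the sensor overheating ← the bypass bearing leak ← the inlet actuator blockage ← the secondary sensor overheating ← the coolant gearbox vibration.
A separate upstream branch: the sensor overheating ← the bypass bearing leak ← the inlet actuator blockage ← the coolant bearing leak.
Each of those chain origins has no stated cause.

the coolant bearing leak, the coolant gearbox vibration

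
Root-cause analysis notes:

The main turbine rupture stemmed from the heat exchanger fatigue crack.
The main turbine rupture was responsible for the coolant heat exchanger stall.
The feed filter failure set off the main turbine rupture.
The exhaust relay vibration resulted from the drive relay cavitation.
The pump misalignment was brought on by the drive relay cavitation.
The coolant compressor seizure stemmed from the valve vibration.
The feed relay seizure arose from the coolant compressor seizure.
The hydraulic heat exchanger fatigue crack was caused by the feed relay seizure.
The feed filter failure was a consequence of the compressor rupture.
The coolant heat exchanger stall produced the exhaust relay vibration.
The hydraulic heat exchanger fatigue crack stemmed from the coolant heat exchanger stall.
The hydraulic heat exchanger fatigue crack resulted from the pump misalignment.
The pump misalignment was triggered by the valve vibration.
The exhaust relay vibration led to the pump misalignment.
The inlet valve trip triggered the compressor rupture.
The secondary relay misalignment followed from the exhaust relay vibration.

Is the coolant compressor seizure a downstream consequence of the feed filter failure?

No

The feed filter failure leads to the main turbine rupture, the coolant heat exchanger stall, the exhaust relay vibration, the pump misalignment, the hydraulic heat exchanger fatigue crack, the secondary relay misalignment; the coolant compressor seizure is not among them.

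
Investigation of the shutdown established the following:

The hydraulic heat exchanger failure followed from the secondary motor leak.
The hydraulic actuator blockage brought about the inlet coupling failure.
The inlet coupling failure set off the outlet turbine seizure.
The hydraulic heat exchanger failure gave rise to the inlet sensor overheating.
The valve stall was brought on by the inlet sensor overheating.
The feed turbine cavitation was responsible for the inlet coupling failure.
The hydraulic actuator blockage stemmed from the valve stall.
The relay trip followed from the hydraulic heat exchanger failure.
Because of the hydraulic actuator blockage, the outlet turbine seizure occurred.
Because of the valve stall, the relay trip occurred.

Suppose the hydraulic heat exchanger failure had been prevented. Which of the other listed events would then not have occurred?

Downstream of the hydraulic heat exchanger failure: the inlet sensor overheating, the valve stall, the relay trip, the hydraulic actuator blockage, the inlet coupling failure, the outlet turbine seizure.
Of those, still caused via another path: the inlet coupling failure, the outlet turbine seizure.
The remainder have no surviving cause.

the hydraulic actuator blockage, the inlet sensor overheating, the relay trip, the valve stall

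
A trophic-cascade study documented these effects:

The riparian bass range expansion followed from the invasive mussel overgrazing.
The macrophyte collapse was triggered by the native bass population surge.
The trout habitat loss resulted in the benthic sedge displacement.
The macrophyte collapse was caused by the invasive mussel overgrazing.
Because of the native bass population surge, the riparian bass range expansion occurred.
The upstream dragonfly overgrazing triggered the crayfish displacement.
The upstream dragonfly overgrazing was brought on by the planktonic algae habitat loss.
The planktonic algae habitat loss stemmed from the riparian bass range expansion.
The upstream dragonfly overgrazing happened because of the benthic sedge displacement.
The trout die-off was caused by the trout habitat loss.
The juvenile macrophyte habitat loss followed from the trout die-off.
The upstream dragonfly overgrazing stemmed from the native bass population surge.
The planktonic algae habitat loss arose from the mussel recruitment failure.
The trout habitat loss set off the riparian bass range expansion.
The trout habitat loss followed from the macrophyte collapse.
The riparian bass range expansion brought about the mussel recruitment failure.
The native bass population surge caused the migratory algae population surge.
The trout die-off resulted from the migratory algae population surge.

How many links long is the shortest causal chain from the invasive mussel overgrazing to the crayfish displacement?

Shortest chain: the invasive mussel overgrazing → the riparian bass range expansion → the planktonic algae habitat loss → the upstream dragonfly overgrazing → the crayfish displacement.

4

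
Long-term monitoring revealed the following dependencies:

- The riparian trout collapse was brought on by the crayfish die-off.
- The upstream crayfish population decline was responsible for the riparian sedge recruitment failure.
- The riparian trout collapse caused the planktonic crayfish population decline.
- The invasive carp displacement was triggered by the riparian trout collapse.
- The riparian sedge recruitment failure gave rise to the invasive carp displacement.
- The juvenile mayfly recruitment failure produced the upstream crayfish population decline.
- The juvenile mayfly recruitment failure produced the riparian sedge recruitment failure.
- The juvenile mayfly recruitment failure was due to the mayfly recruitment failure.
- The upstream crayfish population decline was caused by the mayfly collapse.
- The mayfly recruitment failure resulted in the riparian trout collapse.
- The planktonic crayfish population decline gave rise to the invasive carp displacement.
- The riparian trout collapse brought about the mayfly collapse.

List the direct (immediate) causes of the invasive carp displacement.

Upstream contributors include the mayfly recruitment failure, the juvenile mayfly recruitment failure, the mayfly collapse, the upstream crayfish population decline, the crayfish die-off, but only the planktonic crayfish population decline, the riparian sedge recruitment failure, the riparian trout collapse feed directly into the invasive carp displacement.

the planktonic crayfish population decline, the riparian sedge recruitment failure, the riparian trout collapse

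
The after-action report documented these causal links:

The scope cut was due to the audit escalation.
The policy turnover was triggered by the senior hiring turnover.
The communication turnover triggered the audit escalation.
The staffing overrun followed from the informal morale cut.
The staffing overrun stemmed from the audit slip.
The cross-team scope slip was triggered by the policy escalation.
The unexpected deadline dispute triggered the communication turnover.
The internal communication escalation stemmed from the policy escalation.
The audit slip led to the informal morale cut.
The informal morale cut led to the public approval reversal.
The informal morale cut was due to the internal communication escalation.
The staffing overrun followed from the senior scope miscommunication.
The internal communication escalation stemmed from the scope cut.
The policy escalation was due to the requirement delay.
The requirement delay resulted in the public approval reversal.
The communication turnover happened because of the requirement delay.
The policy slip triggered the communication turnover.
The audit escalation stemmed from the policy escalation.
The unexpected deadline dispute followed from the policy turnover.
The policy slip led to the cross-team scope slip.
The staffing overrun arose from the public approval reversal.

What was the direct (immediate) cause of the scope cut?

the audit escalation

Upstream contributors include the senior hiring turnover, the policy turnover, the unexpected deadline dispute, the requirement delay, the policy escalation, the policy slip, the communication turnover, but only the audit escalation feeds directly into the scope cut.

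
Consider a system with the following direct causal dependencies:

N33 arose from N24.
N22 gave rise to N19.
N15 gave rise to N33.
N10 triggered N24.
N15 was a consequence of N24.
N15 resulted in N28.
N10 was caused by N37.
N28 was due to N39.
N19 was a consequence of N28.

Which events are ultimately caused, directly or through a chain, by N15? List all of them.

N19, N28, N33

Direct effects: N28, N33.
2 steps out: N19.
Not reachable from it: N37, N22, N10, N24, N39.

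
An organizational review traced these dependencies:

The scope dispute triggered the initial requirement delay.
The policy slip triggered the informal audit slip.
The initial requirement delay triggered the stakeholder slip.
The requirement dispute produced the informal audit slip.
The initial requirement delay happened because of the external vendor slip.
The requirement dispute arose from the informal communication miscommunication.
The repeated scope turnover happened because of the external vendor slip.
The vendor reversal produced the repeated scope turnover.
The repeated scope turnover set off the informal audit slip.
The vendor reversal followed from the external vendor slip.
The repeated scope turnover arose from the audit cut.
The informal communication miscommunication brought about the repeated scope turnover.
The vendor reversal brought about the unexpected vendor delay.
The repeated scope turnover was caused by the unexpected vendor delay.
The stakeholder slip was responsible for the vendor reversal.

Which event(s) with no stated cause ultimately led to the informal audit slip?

the audit cut, the external vendor slip, the informal communication miscommunication, the policy slip, the scope dispute

Tracing upstream from the informal audit slip: the informal audit slip ← the policy slip.
A separate upstream branch: the informal audit slip ← the repeated scope turnover ← the external vendor slip.
A separate upstream branch: the informal audit slip ← the repeated scope turnover ← the vendor reversal ← the stakeholder slip ← the initial requirement delay ← the scope dispute.
A separate upstream branch: the informal audit slip ← the repeated scope turnover ← the audit cut.
A separate upstream branch: the informal audit slip ← the requirement dispute ← the informal communication miscommunication.
Each of those chain origins has no stated cause.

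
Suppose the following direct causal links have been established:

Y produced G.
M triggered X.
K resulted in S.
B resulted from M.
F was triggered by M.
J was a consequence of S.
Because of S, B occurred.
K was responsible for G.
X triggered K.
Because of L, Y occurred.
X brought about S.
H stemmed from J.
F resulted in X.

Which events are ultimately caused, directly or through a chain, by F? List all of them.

Direct effects: X.
2 steps out: K, S.
3 steps out: J, B, G.
4 steps out: H.
Not reachable from it: M, L, Y.

B, G, H, J, K, S, X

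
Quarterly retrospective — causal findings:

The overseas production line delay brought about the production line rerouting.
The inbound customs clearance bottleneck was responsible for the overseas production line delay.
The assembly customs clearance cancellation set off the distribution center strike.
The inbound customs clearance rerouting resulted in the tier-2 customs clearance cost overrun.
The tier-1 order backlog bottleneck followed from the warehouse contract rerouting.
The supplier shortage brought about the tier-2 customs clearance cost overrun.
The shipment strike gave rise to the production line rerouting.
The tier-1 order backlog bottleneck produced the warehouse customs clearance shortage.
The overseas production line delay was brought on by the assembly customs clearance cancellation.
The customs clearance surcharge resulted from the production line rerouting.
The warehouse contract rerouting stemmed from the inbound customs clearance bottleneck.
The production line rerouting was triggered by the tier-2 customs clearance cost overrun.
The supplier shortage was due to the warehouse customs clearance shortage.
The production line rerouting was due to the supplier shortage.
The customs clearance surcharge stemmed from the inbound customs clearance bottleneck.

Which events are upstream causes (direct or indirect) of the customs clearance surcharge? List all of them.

Immediate causes of the customs clearance surcharge: the inbound customs clearance bottleneck, the production line rerouting.
Further upstream: the assembly customs clearance cancellation, the shipment strike, the warehouse contract rerouting, the overseas production line delay, the inbound customs clearance rerouting, the tier-1 order backlog bottleneck, the warehouse customs clearance shortage, the supplier shortage, the tier-2 customs clearance cost overrun.

the assembly customs clearance cancellation, the inbound customs clearance bottleneck, the inbound customs clearance rerouting, the overseas production line delay, the production line rerouting, the shipment strike, the supplier shortage, the tier-1 order backlog bottleneck, the tier-2 customs clearance cost overrun, the warehouse contract rerouting, the warehouse customs clearance shortage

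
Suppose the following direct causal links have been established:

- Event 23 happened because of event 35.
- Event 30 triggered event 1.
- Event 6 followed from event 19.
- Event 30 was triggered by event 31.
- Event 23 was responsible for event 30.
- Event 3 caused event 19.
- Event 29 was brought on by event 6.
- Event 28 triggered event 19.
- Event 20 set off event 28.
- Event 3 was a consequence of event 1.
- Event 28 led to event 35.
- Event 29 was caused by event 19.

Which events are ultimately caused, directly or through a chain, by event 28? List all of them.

event 1, event 19, event 23, event 29, event 3, event 30, event 35, event 6

Direct effects: event 35, event 19.
2 steps out: event 23, event 6, event 29.
3 steps out: event 30.
4 steps out: event 1.
5 steps out: event 3.
Not reachable from it: event 20, event 31.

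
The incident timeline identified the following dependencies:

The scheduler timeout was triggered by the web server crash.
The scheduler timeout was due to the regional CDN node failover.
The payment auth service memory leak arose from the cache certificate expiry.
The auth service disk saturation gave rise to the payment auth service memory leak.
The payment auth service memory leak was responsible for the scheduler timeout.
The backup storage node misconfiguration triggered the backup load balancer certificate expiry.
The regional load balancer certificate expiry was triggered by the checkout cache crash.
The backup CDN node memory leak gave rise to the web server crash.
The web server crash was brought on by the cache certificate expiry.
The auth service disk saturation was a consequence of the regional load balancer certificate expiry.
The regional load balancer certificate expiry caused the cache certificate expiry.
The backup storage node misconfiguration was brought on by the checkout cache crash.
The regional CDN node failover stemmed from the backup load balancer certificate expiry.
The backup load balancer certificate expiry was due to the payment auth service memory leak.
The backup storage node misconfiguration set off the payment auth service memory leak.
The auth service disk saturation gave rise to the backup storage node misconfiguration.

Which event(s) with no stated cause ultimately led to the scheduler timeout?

the backup CDN node memory leak, the checkout cache crash

Tracing upstream from the scheduler timeout: the scheduler timeout ← the web server crash ← the backup CDN node memory leak.
A separate upstream branch: the scheduler timeout ← the payment auth service memory leak ← the backup storage node misconfiguration ← the checkout cache crash.
Each of those chain origins has no stated cause.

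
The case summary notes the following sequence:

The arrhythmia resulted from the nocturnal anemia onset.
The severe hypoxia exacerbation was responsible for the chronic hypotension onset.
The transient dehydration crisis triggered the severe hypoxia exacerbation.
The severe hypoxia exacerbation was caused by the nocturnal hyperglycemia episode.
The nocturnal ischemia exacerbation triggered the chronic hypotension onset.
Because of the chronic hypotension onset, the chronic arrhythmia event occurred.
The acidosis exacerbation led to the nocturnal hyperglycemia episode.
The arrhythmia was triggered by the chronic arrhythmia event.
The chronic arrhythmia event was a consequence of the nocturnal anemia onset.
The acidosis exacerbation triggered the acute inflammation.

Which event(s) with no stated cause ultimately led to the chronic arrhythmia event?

the acidosis exacerbation, the nocturnal anemia onset, the nocturnal ischemia exacerbation, the transient dehydration crisis

Tracing upstream from the chronic arrhythmia event: the chronic arrhythmia event ← the chronic hypotension onset ← the severe hypoxia exacerbation ← the transient dehydration crisis.
A separate upstream branch: the chronic arrhythmia event ← the chronic hypotension onset ← the severe hypoxia exacerbation ← the nocturnal hyperglycemia episode ← the acidosis exacerbation.
A separate upstream branch: the chronic arrhythmia event ← the chronic hypotension onset ← the nocturnal ischemia exacerbation.
A separate upstream branch: the chronic arrhythmia event ← the nocturnal anemia onset.
Each of those chain origins has no stated cause.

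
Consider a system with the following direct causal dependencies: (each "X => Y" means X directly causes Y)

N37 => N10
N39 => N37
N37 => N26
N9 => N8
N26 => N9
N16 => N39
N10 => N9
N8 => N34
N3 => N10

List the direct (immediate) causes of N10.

N3, N37

Upstream contributors include N16, N39, but only N3, N37 feed directly into N10.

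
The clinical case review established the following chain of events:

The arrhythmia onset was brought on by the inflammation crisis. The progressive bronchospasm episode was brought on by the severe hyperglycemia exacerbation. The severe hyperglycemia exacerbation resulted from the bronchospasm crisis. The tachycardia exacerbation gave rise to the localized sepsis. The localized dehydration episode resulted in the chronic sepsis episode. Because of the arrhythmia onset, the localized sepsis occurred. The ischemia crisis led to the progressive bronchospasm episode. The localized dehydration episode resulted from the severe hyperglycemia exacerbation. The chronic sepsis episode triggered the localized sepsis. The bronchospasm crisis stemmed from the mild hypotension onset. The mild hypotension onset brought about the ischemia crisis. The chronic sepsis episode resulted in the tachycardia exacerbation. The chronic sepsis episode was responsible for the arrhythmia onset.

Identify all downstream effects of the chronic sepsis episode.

Direct effects: the arrhythmia onset, the tachycardia exacerbation, the localized sepsis.
Not reachable from it: the mild hypotension onset, the ischemia crisis, the bronchospasm crisis, the severe hyperglycemia exacerbation, the localized dehydration episode, the progressive bronchospasm episode, the inflammation crisis.

the arrhythmia onset, the localized sepsis, the tachycardia exacerbation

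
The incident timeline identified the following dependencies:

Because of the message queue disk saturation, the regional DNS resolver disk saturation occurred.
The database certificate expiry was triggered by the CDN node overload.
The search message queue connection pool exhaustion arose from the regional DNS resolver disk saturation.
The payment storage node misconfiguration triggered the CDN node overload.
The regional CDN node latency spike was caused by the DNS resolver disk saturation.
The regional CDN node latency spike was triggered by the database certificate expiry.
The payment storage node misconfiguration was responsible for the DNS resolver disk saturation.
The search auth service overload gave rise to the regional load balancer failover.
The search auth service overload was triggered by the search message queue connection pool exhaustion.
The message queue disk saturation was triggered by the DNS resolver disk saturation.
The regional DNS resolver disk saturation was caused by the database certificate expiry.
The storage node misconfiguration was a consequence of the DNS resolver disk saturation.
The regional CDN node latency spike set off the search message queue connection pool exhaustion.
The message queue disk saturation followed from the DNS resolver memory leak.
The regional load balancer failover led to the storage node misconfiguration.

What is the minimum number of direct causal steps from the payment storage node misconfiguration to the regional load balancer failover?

Shortest chain: the payment storage node misconfiguration → the DNS resolver disk saturation → the regional CDN node latency spike → the search message queue connection pool exhaustion → the search auth service overload → the regional load balancer failover.

5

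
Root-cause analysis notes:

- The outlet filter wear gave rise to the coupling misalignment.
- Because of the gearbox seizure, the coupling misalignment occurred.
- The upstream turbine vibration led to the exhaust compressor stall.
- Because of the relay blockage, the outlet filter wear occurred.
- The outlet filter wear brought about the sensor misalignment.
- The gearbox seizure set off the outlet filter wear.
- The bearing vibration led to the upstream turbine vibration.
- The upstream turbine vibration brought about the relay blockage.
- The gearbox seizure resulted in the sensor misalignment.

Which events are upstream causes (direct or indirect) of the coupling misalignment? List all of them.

Immediate causes of the coupling misalignment: the gearbox seizure, the outlet filter wear.
Further upstream: the bearing vibration, the upstream turbine vibration, the relay blockage.

the bearing vibration, the gearbox seizure, the outlet filter wear, the relay blockage, the upstream turbine vibration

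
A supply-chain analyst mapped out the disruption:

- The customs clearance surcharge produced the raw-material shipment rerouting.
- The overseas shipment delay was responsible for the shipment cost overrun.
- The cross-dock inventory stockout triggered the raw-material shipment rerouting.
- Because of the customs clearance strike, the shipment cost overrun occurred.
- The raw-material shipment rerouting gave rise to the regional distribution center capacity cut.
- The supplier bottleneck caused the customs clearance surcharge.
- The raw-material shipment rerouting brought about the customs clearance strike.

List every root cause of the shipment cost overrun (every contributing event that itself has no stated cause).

Tracing upstream from the shipment cost overrun: the shipment cost overrun ← the overseas shipment delay.
A separate upstream branch: the shipment cost overrun ← the customs clearance strike ← the raw-material shipment rerouting ← the customs clearance surcharge ← the supplier bottleneck.
A separate upstream branch: the shipment cost overrun ← the customs clearance strike ← the raw-material shipment rerouting ← the cross-dock inventory stockout.
Each of those chain origins has no stated cause.

the cross-dock inventory stockout, the overseas shipment delay, the supplier bottleneck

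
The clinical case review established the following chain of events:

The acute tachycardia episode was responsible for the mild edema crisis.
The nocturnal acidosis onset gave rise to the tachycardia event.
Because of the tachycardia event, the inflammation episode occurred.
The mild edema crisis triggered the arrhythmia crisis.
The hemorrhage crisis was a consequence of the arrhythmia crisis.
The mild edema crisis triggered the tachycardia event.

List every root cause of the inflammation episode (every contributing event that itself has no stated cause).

Tracing upstream from the inflammation episode: the inflammation episode ← the tachycardia event ← the mild edema crisis ← the acute tachycardia episode.
A separate upstream branch: the inflammation episode ← the tachycardia event ← the nocturnal acidosis onset.
Each of those chain origins has no stated cause.

the acute tachycardia episode, the nocturnal acidosis onset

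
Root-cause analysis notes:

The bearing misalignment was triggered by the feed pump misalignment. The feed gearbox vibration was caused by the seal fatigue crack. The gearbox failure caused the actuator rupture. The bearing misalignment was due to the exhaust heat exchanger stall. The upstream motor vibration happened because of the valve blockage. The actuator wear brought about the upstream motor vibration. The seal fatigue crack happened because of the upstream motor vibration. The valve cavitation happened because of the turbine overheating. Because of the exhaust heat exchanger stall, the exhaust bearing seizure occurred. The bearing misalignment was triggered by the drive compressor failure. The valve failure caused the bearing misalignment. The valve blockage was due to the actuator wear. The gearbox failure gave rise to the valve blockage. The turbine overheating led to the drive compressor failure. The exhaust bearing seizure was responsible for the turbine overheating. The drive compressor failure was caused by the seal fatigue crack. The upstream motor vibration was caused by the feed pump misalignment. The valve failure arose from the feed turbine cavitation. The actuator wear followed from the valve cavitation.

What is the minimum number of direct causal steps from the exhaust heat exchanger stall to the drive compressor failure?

Shortest chain: the exhaust heat exchanger stall → the exhaust bearing seizure → the turbine overheating → the drive compressor failure.

3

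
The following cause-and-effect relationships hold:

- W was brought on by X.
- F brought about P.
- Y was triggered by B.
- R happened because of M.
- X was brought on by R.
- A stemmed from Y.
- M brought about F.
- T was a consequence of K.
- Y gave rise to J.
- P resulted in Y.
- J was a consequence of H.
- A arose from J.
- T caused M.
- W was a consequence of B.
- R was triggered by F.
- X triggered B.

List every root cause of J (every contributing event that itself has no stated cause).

H, K

Tracing upstream from J: J ← Y ← P ← F ← M ← T ← K.
A separate upstream branch: J ← H.
Each of those chain origins has no stated cause.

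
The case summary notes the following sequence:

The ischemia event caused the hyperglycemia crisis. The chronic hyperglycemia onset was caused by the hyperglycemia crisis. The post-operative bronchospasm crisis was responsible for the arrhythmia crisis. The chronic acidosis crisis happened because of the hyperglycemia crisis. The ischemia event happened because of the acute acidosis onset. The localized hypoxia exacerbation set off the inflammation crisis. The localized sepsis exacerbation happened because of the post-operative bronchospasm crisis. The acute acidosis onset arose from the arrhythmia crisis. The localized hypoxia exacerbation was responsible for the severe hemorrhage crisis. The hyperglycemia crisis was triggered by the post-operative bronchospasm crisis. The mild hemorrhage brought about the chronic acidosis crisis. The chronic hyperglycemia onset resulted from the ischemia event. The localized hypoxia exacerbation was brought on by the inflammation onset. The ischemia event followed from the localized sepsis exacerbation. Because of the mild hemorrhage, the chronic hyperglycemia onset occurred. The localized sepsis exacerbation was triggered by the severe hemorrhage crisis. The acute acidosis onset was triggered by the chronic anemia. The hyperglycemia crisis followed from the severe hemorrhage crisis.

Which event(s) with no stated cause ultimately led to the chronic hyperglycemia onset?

the chronic anemia, the inflammation onset, the mild hemorrhage, the post-operative bronchospasm crisis

Tracing upstream from the chronic hyperglycemia onset: the chronic hyperglycemia onset ← the ischemia event ← the acute acidosis onset ← the chronic anemia.
A separate upstream branch: the chronic hyperglycemia onset ← the hyperglycemia crisis ← the post-operative bronchospasm crisis.
A separate upstream branch: the chronic hyperglycemia onset ← the hyperglycemia crisis ← the severe hemorrhage crisis ← the localized hypoxia exacerbation ← the inflammation onset.
A separate upstream branch: the chronic hyperglycemia onset ← the mild hemorrhage.
Each of those chain origins has no stated cause.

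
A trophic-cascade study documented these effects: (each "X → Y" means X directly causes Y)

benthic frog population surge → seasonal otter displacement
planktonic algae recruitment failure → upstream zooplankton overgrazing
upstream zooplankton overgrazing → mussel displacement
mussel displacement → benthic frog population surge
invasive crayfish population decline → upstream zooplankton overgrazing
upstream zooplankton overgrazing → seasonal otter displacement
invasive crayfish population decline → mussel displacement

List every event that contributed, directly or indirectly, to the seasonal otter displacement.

the benthic frog population surge, the invasive crayfish population decline, the mussel displacement, the planktonic algae recruitment failure, the upstream zooplankton overgrazing

Immediate causes of the seasonal otter displacement: the upstream zooplankton overgrazing, the benthic frog population surge.
Further upstream: the invasive crayfish population decline, the mussel displacement, the planktonic algae recruitment failure.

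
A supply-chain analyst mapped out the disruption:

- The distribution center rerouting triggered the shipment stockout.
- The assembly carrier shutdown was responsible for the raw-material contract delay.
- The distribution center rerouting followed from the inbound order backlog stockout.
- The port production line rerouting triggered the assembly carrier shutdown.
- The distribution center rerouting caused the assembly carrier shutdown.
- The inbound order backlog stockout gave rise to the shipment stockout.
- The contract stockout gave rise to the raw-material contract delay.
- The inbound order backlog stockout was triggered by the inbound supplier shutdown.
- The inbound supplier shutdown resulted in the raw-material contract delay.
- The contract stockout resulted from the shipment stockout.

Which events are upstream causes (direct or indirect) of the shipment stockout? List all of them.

Immediate causes of the shipment stockout: the inbound order backlog stockout, the distribution center rerouting.
Further upstream: the inbound supplier shutdown.

the distribution center rerouting, the inbound order backlog stockout, the inbound supplier shutdown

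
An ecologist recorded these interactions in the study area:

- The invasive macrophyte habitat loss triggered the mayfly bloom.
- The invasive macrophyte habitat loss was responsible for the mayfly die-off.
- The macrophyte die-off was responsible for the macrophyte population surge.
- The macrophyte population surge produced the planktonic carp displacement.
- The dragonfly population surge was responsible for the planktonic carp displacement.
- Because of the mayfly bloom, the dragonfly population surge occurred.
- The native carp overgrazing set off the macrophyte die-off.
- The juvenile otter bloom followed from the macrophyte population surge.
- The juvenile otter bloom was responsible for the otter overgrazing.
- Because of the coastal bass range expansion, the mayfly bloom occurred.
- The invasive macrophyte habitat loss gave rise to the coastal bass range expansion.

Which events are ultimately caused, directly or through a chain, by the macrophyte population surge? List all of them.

Direct effects: the juvenile otter bloom, the planktonic carp displacement.
2 steps out: the otter overgrazing.
Not reachable from it: the invasive macrophyte habitat loss, the coastal bass range expansion, the mayfly die-off, the native carp overgrazing, the macrophyte die-off, the mayfly bloom, the dragonfly population surge.

the juvenile otter bloom, the otter overgrazing, the planktonic carp displacement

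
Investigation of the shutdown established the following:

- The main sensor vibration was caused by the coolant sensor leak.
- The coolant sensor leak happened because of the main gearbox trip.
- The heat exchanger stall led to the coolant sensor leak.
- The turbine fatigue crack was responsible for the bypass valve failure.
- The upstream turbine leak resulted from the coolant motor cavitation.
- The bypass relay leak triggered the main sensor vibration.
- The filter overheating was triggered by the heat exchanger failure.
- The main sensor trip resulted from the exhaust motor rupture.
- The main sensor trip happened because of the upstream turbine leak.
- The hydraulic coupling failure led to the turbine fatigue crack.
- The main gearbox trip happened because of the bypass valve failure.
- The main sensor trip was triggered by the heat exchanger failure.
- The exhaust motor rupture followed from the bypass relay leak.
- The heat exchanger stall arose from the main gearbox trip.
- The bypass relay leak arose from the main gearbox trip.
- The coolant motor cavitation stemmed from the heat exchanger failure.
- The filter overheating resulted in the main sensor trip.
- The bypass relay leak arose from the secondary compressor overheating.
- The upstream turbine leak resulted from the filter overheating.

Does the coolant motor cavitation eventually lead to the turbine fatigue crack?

No

The coolant motor cavitation leads to the upstream turbine leak, the main sensor trip; the turbine fatigue crack is not among them.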